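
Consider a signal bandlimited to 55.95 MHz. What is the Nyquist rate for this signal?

Nyquist rate = 2 × 55.95 MHz = 111.9 MHz.

111.9 MHz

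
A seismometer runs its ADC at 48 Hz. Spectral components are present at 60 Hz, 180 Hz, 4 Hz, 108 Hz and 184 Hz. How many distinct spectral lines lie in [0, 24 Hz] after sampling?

fs/2 = 24 Hz.
60 Hz mod fs = 12 Hz.
12 Hz ≤ fs/2 = 24 Hz, appears at 12 Hz.
180 Hz mod fs = 36 Hz.
36 Hz > fs/2 = 24 Hz, folds to fs − 36 Hz = 12 Hz.
4 Hz ≤ fs/2 = 24 Hz, passes unchanged.
108 Hz mod fs = 12 Hz.
12 Hz ≤ fs/2 = 24 Hz, appears at 12 Hz.
184 Hz mod fs = 40 Hz.
40 Hz > fs/2 = 24 Hz, folds to fs − 40 Hz = 8 Hz.
Distinct values: {4 Hz, 8 Hz, 12 Hz} → 3.

3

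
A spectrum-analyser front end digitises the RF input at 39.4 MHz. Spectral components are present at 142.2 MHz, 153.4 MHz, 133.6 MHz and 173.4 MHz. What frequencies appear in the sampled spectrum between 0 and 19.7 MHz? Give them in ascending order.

fs/2 = 19.7 MHz.
142.2 MHz mod fs = 24 MHz.
24 MHz > fs/2 = 19.7 MHz, folds to fs − 24 MHz = 15.4 MHz.
153.4 MHz mod fs = 35.2 MHz.
35.2 MHz > fs/2 = 19.7 MHz, folds to fs − 35.2 MHz = 4.2 MHz.
133.6 MHz mod fs = 15.4 MHz.
15.4 MHz ≤ fs/2 = 19.7 MHz, appears at 15.4 MHz.
173.4 MHz mod fs = 15.8 MHz.
15.8 MHz ≤ fs/2 = 19.7 MHz, appears at 15.8 MHz.
Distinct values: {4.2 MHz, 15.4 MHz, 15.8 MHz}.

4.2 MHz, 15.4 MHz, 15.8 MHz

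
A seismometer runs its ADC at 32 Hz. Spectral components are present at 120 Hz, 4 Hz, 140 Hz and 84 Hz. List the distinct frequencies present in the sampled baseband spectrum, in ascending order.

4 Hz, 8 Hz, 12 Hz

fs/2 = 16 Hz.
120 Hz mod fs = 24 Hz.
24 Hz > fs/2 = 16 Hz, folds to fs − 24 Hz = 8 Hz.
4 Hz ≤ fs/2 = 16 Hz, passes unchanged.
140 Hz mod fs = 12 Hz.
12 Hz ≤ fs/2 = 16 Hz, appears at 12 Hz.
84 Hz mod fs = 20 Hz.
20 Hz > fs/2 = 16 Hz, folds to fs − 20 Hz = 12 Hz.
Distinct values: {4 Hz, 8 Hz, 12 Hz}.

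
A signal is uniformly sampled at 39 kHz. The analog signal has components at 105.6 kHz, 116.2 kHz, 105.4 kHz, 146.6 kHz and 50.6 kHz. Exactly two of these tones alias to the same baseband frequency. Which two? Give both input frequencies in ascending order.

fs/2 = 19.5 kHz.
105.6 kHz mod fs = 27.6 kHz.
27.6 kHz > fs/2 = 19.5 kHz, folds to fs − 27.6 kHz = 11.4 kHz.
116.2 kHz mod fs = 38.2 kHz.
38.2 kHz > fs/2 = 19.5 kHz, folds to fs − 38.2 kHz = 0.8 kHz.
105.4 kHz mod fs = 27.4 kHz.
27.4 kHz > fs/2 = 19.5 kHz, folds to fs − 27.4 kHz = 11.6 kHz.
146.6 kHz mod fs = 29.6 kHz.
29.6 kHz > fs/2 = 19.5 kHz, folds to fs − 29.6 kHz = 9.4 kHz.
50.6 kHz mod fs = 11.6 kHz.
11.6 kHz ≤ fs/2 = 19.5 kHz, appears at 11.6 kHz.
50.6 kHz and 105.4 kHz both map to 11.6 kHz.

50.6 kHz, 105.4 kHz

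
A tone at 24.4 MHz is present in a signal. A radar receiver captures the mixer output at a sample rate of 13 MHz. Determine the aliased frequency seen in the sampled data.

1.6 MHz

24.4 MHz mod fs = 11.4 MHz.
11.4 MHz > fs/2 = 6.5 MHz, folds to fs − 11.4 MHz = 1.6 MHz.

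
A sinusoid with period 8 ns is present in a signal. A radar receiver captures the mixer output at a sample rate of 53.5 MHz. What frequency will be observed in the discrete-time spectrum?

18 MHz

T = 8 ns → f = 1/T = 125 MHz.
125 MHz mod fs = 18 MHz.
18 MHz ≤ fs/2 = 26.75 MHz, appears at 18 MHz.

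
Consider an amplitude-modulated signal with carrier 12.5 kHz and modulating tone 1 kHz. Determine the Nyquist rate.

27 kHz

AM sidebands sit at fc ± fm = 11.5 kHz and 13.5 kHz.
Highest-frequency component: 13.5 kHz.
Nyquist rate = 2 × 13.5 kHz = 27 kHz.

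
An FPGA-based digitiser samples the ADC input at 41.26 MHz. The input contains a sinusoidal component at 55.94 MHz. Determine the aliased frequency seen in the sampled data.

55.94 MHz mod fs = 14.68 MHz.
14.68 MHz ≤ fs/2 = 20.63 MHz, appears at 14.68 MHz.

14.68 MHz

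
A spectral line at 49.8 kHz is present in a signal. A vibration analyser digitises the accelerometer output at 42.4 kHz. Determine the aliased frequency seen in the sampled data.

7.4 kHz

49.8 kHz mod fs = 7.4 kHz.
7.4 kHz ≤ fs/2 = 21.2 kHz, appears at 7.4 kHz.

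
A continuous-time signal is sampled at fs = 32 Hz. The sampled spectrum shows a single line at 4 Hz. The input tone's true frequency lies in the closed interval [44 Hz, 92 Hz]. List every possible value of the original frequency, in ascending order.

60 Hz, 68 Hz, 92 Hz

Frequencies that alias to 4 Hz are k·fs ± 4 Hz for integer k ≥ 0.
k=0: 4 Hz.
k=1: 28 Hz, 36 Hz.
k=2: 60 Hz, 68 Hz.
k=3: 92 Hz, 100 Hz.
k=4: 124 Hz, 132 Hz.
Within [44 Hz, 92 Hz]: 60 Hz, 68 Hz, 92 Hz.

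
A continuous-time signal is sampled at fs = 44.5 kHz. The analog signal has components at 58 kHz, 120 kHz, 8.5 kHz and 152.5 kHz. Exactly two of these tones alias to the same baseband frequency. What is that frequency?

fs/2 = 22.25 kHz.
58 kHz mod fs = 13.5 kHz.
13.5 kHz ≤ fs/2 = 22.25 kHz, appears at 13.5 kHz.
120 kHz mod fs = 31 kHz.
31 kHz > fs/2 = 22.25 kHz, folds to fs − 31 kHz = 13.5 kHz.
8.5 kHz ≤ fs/2 = 22.25 kHz, passes unchanged.
152.5 kHz mod fs = 19 kHz.
19 kHz ≤ fs/2 = 22.25 kHz, appears at 19 kHz.
58 kHz and 120 kHz both map to 13.5 kHz.

13.5 kHz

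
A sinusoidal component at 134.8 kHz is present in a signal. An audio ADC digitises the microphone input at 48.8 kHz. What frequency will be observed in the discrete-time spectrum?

11.6 kHz

134.8 kHz mod fs = 37.2 kHz.
37.2 kHz > fs/2 = 24.4 kHz, folds to fs − 37.2 kHz = 11.6 kHz.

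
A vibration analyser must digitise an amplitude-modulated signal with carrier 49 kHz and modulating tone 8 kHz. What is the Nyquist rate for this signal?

AM sidebands sit at fc ± fm = 41 kHz and 57 kHz.
Highest-frequency component: 57 kHz.
Nyquist rate = 2 × 57 kHz = 114 kHz.

114 kHz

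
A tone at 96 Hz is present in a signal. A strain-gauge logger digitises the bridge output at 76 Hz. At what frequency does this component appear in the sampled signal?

20 Hz

96 Hz mod fs = 20 Hz.
20 Hz ≤ fs/2 = 38 Hz, appears at 20 Hz.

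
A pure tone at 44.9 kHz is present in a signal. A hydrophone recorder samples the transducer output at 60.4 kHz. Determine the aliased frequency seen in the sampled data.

15.5 kHz

44.9 kHz > fs/2 = 30.2 kHz, folds to fs − 44.9 kHz = 15.5 kHz.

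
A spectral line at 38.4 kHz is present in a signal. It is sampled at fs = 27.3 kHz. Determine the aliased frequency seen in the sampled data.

11.1 kHz

38.4 kHz mod fs = 11.1 kHz.
11.1 kHz ≤ fs/2 = 13.65 kHz, appears at 11.1 kHz.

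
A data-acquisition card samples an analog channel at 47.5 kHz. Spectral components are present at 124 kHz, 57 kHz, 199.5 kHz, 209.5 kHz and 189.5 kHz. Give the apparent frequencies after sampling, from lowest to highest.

0.5 kHz, 9.5 kHz, 18.5 kHz, 19.5 kHz

fs/2 = 23.75 kHz.
124 kHz mod fs = 29 kHz.
29 kHz > fs/2 = 23.75 kHz, folds to fs − 29 kHz = 18.5 kHz.
57 kHz mod fs = 9.5 kHz.
9.5 kHz ≤ fs/2 = 23.75 kHz, appears at 9.5 kHz.
199.5 kHz mod fs = 9.5 kHz.
9.5 kHz ≤ fs/2 = 23.75 kHz, appears at 9.5 kHz.
209.5 kHz mod fs = 19.5 kHz.
19.5 kHz ≤ fs/2 = 23.75 kHz, appears at 19.5 kHz.
189.5 kHz mod fs = 47 kHz.
47 kHz > fs/2 = 23.75 kHz, folds to fs − 47 kHz = 0.5 kHz.
Distinct values: {0.5 kHz, 9.5 kHz, 18.5 kHz, 19.5 kHz}.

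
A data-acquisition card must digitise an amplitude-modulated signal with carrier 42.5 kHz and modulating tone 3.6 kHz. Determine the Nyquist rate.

AM sidebands sit at fc ± fm = 38.9 kHz and 46.1 kHz.
Highest-frequency component: 46.1 kHz.
Nyquist rate = 2 × 46.1 kHz = 92.2 kHz.

92.2 kHz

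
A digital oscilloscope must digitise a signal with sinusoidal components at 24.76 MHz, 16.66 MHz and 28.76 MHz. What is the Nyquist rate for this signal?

Highest-frequency component: 28.76 MHz.
Nyquist rate = 2 × 28.76 MHz = 57.52 MHz.

57.52 MHz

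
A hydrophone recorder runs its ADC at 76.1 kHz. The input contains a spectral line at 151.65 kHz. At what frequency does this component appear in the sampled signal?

151.65 kHz mod fs = 75.55 kHz.
75.55 kHz > fs/2 = 38.05 kHz, folds to fs − 75.55 kHz = 0.55 kHz.

0.55 kHz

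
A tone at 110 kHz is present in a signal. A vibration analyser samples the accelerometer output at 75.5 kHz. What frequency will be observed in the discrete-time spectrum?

110 kHz mod fs = 34.5 kHz.
34.5 kHz ≤ fs/2 = 37.75 kHz, appears at 34.5 kHz.

34.5 kHz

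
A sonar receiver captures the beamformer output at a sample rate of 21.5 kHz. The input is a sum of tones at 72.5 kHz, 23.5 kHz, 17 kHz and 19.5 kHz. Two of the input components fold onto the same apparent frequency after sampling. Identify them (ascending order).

19.5 kHz, 23.5 kHz

fs/2 = 10.75 kHz.
72.5 kHz mod fs = 8 kHz.
8 kHz ≤ fs/2 = 10.75 kHz, appears at 8 kHz.
23.5 kHz mod fs = 2 kHz.
2 kHz ≤ fs/2 = 10.75 kHz, appears at 2 kHz.
17 kHz > fs/2 = 10.75 kHz, folds to fs − 17 kHz = 4.5 kHz.
19.5 kHz > fs/2 = 10.75 kHz, folds to fs − 19.5 kHz = 2 kHz.
19.5 kHz and 23.5 kHz both map to 2 kHz.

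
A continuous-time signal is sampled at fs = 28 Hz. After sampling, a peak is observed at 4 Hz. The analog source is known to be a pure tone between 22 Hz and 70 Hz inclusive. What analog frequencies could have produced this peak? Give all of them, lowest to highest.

Frequencies that alias to 4 Hz are k·fs ± 4 Hz for integer k ≥ 0.
k=0: 4 Hz.
k=1: 24 Hz, 32 Hz.
k=2: 52 Hz, 60 Hz.
k=3: 80 Hz, 88 Hz.
Within [22 Hz, 70 Hz]: 24 Hz, 32 Hz, 52 Hz, 60 Hz.

24 Hz, 32 Hz, 52 Hz, 60 Hz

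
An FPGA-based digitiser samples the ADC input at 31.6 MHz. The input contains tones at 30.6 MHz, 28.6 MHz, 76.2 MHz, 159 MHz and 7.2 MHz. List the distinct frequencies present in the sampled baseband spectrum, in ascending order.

fs/2 = 15.8 MHz.
30.6 MHz > fs/2 = 15.8 MHz, folds to fs − 30.6 MHz = 1 MHz.
28.6 MHz > fs/2 = 15.8 MHz, folds to fs − 28.6 MHz = 3 MHz.
76.2 MHz mod fs = 13 MHz.
13 MHz ≤ fs/2 = 15.8 MHz, appears at 13 MHz.
159 MHz mod fs = 1 MHz.
1 MHz ≤ fs/2 = 15.8 MHz, appears at 1 MHz.
7.2 MHz ≤ fs/2 = 15.8 MHz, passes unchanged.
Distinct values: {1 MHz, 3 MHz, 7.2 MHz, 13 MHz}.

1 MHz, 3 MHz, 7.2 MHz, 13 MHz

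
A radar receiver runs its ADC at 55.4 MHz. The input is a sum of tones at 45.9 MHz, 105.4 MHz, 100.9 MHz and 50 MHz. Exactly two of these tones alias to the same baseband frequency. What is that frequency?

fs/2 = 27.7 MHz.
45.9 MHz > fs/2 = 27.7 MHz, folds to fs − 45.9 MHz = 9.5 MHz.
105.4 MHz mod fs = 50 MHz.
50 MHz > fs/2 = 27.7 MHz, folds to fs − 50 MHz = 5.4 MHz.
100.9 MHz mod fs = 45.5 MHz.
45.5 MHz > fs/2 = 27.7 MHz, folds to fs − 45.5 MHz = 9.9 MHz.
50 MHz > fs/2 = 27.7 MHz, folds to fs − 50 MHz = 5.4 MHz.
50 MHz and 105.4 MHz both map to 5.4 MHz.

5.4 MHz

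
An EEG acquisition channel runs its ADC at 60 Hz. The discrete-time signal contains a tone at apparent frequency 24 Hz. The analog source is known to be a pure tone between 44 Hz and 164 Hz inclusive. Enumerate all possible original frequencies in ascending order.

84 Hz, 96 Hz, 144 Hz, 156 Hz

Frequencies that alias to 24 Hz are k·fs ± 24 Hz for integer k ≥ 0.
k=0: 24 Hz.
k=1: 36 Hz, 84 Hz.
k=2: 96 Hz, 144 Hz.
k=3: 156 Hz, 204 Hz.
k=4: 216 Hz, 264 Hz.
Within [44 Hz, 164 Hz]: 84 Hz, 96 Hz, 144 Hz, 156 Hz.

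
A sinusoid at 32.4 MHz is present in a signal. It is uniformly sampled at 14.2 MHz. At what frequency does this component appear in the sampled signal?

32.4 MHz mod fs = 4 MHz.
4 MHz ≤ fs/2 = 7.1 MHz, appears at 4 MHz.

4 MHz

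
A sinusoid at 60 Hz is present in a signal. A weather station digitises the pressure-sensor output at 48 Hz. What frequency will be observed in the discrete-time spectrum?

60 Hz mod fs = 12 Hz.
12 Hz ≤ fs/2 = 24 Hz, appears at 12 Hz.

12 Hz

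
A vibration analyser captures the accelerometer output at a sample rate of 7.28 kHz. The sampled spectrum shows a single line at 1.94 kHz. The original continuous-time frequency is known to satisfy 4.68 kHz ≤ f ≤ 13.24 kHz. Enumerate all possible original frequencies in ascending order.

5.34 kHz, 9.22 kHz, 12.62 kHz

Frequencies that alias to 1.94 kHz are k·fs ± 1.94 kHz for integer k ≥ 0.
k=0: 1.94 kHz.
k=1: 5.34 kHz, 9.22 kHz.
k=2: 12.62 kHz, 16.5 kHz.
k=3: 19.9 kHz, 23.78 kHz.
Within [4.68 kHz, 13.24 kHz]: 5.34 kHz, 9.22 kHz, 12.62 kHz.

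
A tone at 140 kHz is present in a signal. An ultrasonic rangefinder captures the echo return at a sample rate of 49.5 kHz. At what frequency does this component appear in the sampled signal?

8.5 kHz

140 kHz mod fs = 41 kHz.
41 kHz > fs/2 = 24.75 kHz, folds to fs − 41 kHz = 8.5 kHz.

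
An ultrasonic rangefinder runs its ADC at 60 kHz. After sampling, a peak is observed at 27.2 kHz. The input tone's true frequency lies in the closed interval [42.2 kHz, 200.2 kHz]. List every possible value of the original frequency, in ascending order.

87.2 kHz, 92.8 kHz, 147.2 kHz, 152.8 kHz

Frequencies that alias to 27.2 kHz are k·fs ± 27.2 kHz for integer k ≥ 0.
k=0: 27.2 kHz.
k=1: 32.8 kHz, 87.2 kHz.
k=2: 92.8 kHz, 147.2 kHz.
k=3: 152.8 kHz, 207.2 kHz.
k=4: 212.8 kHz, 267.2 kHz.
Within [42.2 kHz, 200.2 kHz]: 87.2 kHz, 92.8 kHz, 147.2 kHz, 152.8 kHz.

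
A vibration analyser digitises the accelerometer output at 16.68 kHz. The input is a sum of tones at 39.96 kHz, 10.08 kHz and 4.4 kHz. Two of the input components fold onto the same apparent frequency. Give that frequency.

6.6 kHz

fs/2 = 8.34 kHz.
39.96 kHz mod fs = 6.6 kHz.
6.6 kHz ≤ fs/2 = 8.34 kHz, appears at 6.6 kHz.
10.08 kHz > fs/2 = 8.34 kHz, folds to fs − 10.08 kHz = 6.6 kHz.
4.4 kHz ≤ fs/2 = 8.34 kHz, passes unchanged.
10.08 kHz and 39.96 kHz both map to 6.6 kHz.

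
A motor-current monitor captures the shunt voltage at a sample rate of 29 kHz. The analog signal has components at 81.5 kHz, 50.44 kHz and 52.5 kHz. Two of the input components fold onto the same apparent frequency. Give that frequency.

fs/2 = 14.5 kHz.
81.5 kHz mod fs = 23.5 kHz.
23.5 kHz > fs/2 = 14.5 kHz, folds to fs − 23.5 kHz = 5.5 kHz.
50.44 kHz mod fs = 21.44 kHz.
21.44 kHz > fs/2 = 14.5 kHz, folds to fs − 21.44 kHz = 7.56 kHz.
52.5 kHz mod fs = 23.5 kHz.
23.5 kHz > fs/2 = 14.5 kHz, folds to fs − 23.5 kHz = 5.5 kHz.
52.5 kHz and 81.5 kHz both map to 5.5 kHz.

5.5 kHz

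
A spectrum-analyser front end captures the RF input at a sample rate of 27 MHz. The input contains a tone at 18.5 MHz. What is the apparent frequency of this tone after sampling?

18.5 MHz > fs/2 = 13.5 MHz, folds to fs − 18.5 MHz = 8.5 MHz.

8.5 MHz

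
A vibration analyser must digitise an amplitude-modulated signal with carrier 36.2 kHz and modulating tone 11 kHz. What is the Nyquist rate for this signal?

AM sidebands sit at fc ± fm = 25.2 kHz and 47.2 kHz.
Highest-frequency component: 47.2 kHz.
Nyquist rate = 2 × 47.2 kHz = 94.4 kHz.

94.4 kHz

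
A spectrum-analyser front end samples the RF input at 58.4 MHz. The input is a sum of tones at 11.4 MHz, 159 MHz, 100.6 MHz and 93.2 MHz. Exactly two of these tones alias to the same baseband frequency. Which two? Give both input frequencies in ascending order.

fs/2 = 29.2 MHz.
11.4 MHz ≤ fs/2 = 29.2 MHz, passes unchanged.
159 MHz mod fs = 42.2 MHz.
42.2 MHz > fs/2 = 29.2 MHz, folds to fs − 42.2 MHz = 16.2 MHz.
100.6 MHz mod fs = 42.2 MHz.
42.2 MHz > fs/2 = 29.2 MHz, folds to fs − 42.2 MHz = 16.2 MHz.
93.2 MHz mod fs = 34.8 MHz.
34.8 MHz > fs/2 = 29.2 MHz, folds to fs − 34.8 MHz = 23.6 MHz.
100.6 MHz and 159 MHz both map to 16.2 MHz.

100.6 MHz, 159 MHz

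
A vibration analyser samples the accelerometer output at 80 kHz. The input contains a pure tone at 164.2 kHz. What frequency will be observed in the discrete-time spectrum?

164.2 kHz mod fs = 4.2 kHz.
4.2 kHz ≤ fs/2 = 40 kHz, appears at 4.2 kHz.

4.2 kHz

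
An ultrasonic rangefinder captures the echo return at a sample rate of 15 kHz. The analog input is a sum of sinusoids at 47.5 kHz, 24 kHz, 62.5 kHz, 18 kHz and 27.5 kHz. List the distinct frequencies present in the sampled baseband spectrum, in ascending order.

2.5 kHz, 3 kHz, 6 kHz

fs/2 = 7.5 kHz.
47.5 kHz mod fs = 2.5 kHz.
2.5 kHz ≤ fs/2 = 7.5 kHz, appears at 2.5 kHz.
24 kHz mod fs = 9 kHz.
9 kHz > fs/2 = 7.5 kHz, folds to fs − 9 kHz = 6 kHz.
62.5 kHz mod fs = 2.5 kHz.
2.5 kHz ≤ fs/2 = 7.5 kHz, appears at 2.5 kHz.
18 kHz mod fs = 3 kHz.
3 kHz ≤ fs/2 = 7.5 kHz, appears at 3 kHz.
27.5 kHz mod fs = 12.5 kHz.
12.5 kHz > fs/2 = 7.5 kHz, folds to fs − 12.5 kHz = 2.5 kHz.
Distinct values: {2.5 kHz, 3 kHz, 6 kHz}.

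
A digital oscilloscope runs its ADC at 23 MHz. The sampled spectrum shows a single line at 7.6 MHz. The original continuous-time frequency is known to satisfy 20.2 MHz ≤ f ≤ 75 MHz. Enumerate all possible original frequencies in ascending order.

30.6 MHz, 38.4 MHz, 53.6 MHz, 61.4 MHz

Frequencies that alias to 7.6 MHz are k·fs ± 7.6 MHz for integer k ≥ 0.
k=0: 7.6 MHz.
k=1: 15.4 MHz, 30.6 MHz.
k=2: 38.4 MHz, 53.6 MHz.
k=3: 61.4 MHz, 76.6 MHz.
k=4: 84.4 MHz, 99.6 MHz.
Within [20.2 MHz, 75 MHz]: 30.6 MHz, 38.4 MHz, 53.6 MHz, 61.4 MHz.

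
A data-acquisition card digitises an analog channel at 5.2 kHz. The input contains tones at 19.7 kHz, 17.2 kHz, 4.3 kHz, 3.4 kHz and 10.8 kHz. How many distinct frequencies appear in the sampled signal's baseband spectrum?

fs/2 = 2.6 kHz.
19.7 kHz mod fs = 4.1 kHz.
4.1 kHz > fs/2 = 2.6 kHz, folds to fs − 4.1 kHz = 1.1 kHz.
17.2 kHz mod fs = 1.6 kHz.
1.6 kHz ≤ fs/2 = 2.6 kHz, appears at 1.6 kHz.
4.3 kHz > fs/2 = 2.6 kHz, folds to fs − 4.3 kHz = 0.9 kHz.
3.4 kHz > fs/2 = 2.6 kHz, folds to fs − 3.4 kHz = 1.8 kHz.
10.8 kHz mod fs = 0.4 kHz.
0.4 kHz ≤ fs/2 = 2.6 kHz, appears at 0.4 kHz.
Distinct values: {0.4 kHz, 0.9 kHz, 1.1 kHz, 1.6 kHz, 1.8 kHz} → 5.

5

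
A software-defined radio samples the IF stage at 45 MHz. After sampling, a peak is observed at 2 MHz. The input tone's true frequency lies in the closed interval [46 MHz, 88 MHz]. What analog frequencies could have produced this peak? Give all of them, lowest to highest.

47 MHz, 88 MHz

Frequencies that alias to 2 MHz are k·fs ± 2 MHz for integer k ≥ 0.
k=0: 2 MHz.
k=1: 43 MHz, 47 MHz.
k=2: 88 MHz, 92 MHz.
k=3: 133 MHz, 137 MHz.
Within [46 MHz, 88 MHz]: 47 MHz, 88 MHz.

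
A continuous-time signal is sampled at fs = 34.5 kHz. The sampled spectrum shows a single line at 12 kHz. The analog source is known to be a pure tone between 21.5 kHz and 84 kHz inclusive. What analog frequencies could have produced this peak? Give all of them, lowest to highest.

22.5 kHz, 46.5 kHz, 57 kHz, 81 kHz

Frequencies that alias to 12 kHz are k·fs ± 12 kHz for integer k ≥ 0.
k=0: 12 kHz.
k=1: 22.5 kHz, 46.5 kHz.
k=2: 57 kHz, 81 kHz.
k=3: 91.5 kHz, 115.5 kHz.
Within [21.5 kHz, 84 kHz]: 22.5 kHz, 46.5 kHz, 57 kHz, 81 kHz.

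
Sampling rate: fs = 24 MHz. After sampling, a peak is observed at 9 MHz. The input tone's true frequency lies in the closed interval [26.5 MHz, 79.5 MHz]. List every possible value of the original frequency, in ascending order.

Frequencies that alias to 9 MHz are k·fs ± 9 MHz for integer k ≥ 0.
k=0: 9 MHz.
k=1: 15 MHz, 33 MHz.
k=2: 39 MHz, 57 MHz.
k=3: 63 MHz, 81 MHz.
k=4: 87 MHz, 105 MHz.
Within [26.5 MHz, 79.5 MHz]: 33 MHz, 39 MHz, 57 MHz, 63 MHz.

33 MHz, 39 MHz, 57 MHz, 63 MHz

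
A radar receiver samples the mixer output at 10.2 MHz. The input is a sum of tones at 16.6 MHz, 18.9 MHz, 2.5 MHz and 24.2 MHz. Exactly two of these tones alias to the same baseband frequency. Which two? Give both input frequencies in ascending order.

16.6 MHz, 24.2 MHz

fs/2 = 5.1 MHz.
16.6 MHz mod fs = 6.4 MHz.
6.4 MHz > fs/2 = 5.1 MHz, folds to fs − 6.4 MHz = 3.8 MHz.
18.9 MHz mod fs = 8.7 MHz.
8.7 MHz > fs/2 = 5.1 MHz, folds to fs − 8.7 MHz = 1.5 MHz.
2.5 MHz ≤ fs/2 = 5.1 MHz, passes unchanged.
24.2 MHz mod fs = 3.8 MHz.
3.8 MHz ≤ fs/2 = 5.1 MHz, appears at 3.8 MHz.
16.6 MHz and 24.2 MHz both map to 3.8 MHz.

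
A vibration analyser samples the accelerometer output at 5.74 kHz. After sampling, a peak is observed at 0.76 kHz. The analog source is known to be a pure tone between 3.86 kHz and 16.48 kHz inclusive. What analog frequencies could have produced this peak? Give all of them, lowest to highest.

Frequencies that alias to 0.76 kHz are k·fs ± 0.76 kHz for integer k ≥ 0.
k=0: 0.76 kHz.
k=1: 4.98 kHz, 6.5 kHz.
k=2: 10.72 kHz, 12.24 kHz.
k=3: 16.46 kHz, 17.98 kHz.
k=4: 22.2 kHz, 23.72 kHz.
Within [3.86 kHz, 16.48 kHz]: 4.98 kHz, 6.5 kHz, 10.72 kHz, 12.24 kHz, 16.46 kHz.

4.98 kHz, 6.5 kHz, 10.72 kHz, 12.24 kHz, 16.46 kHz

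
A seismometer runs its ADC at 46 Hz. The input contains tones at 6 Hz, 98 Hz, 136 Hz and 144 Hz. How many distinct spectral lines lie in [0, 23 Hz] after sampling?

2

fs/2 = 23 Hz.
6 Hz ≤ fs/2 = 23 Hz, passes unchanged.
98 Hz mod fs = 6 Hz.
6 Hz ≤ fs/2 = 23 Hz, appears at 6 Hz.
136 Hz mod fs = 44 Hz.
44 Hz > fs/2 = 23 Hz, folds to fs − 44 Hz = 2 Hz.
144 Hz mod fs = 6 Hz.
6 Hz ≤ fs/2 = 23 Hz, appears at 6 Hz.
Distinct values: {2 Hz, 6 Hz} → 2.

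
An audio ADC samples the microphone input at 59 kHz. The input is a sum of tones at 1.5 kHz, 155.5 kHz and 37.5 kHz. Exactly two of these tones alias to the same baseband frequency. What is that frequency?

fs/2 = 29.5 kHz.
1.5 kHz ≤ fs/2 = 29.5 kHz, passes unchanged.
155.5 kHz mod fs = 37.5 kHz.
37.5 kHz > fs/2 = 29.5 kHz, folds to fs − 37.5 kHz = 21.5 kHz.
37.5 kHz > fs/2 = 29.5 kHz, folds to fs − 37.5 kHz = 21.5 kHz.
37.5 kHz and 155.5 kHz both map to 21.5 kHz.

21.5 kHz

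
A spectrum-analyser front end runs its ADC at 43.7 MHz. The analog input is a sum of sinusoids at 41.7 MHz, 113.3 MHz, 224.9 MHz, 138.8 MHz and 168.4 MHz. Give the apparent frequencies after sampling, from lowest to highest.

fs/2 = 21.85 MHz.
41.7 MHz > fs/2 = 21.85 MHz, folds to fs − 41.7 MHz = 2 MHz.
113.3 MHz mod fs = 25.9 MHz.
25.9 MHz > fs/2 = 21.85 MHz, folds to fs − 25.9 MHz = 17.8 MHz.
224.9 MHz mod fs = 6.4 MHz.
6.4 MHz ≤ fs/2 = 21.85 MHz, appears at 6.4 MHz.
138.8 MHz mod fs = 7.7 MHz.
7.7 MHz ≤ fs/2 = 21.85 MHz, appears at 7.7 MHz.
168.4 MHz mod fs = 37.3 MHz.
37.3 MHz > fs/2 = 21.85 MHz, folds to fs − 37.3 MHz = 6.4 MHz.
Distinct values: {2 MHz, 6.4 MHz, 7.7 MHz, 17.8 MHz}.

2 MHz, 6.4 MHz, 7.7 MHz, 17.8 MHz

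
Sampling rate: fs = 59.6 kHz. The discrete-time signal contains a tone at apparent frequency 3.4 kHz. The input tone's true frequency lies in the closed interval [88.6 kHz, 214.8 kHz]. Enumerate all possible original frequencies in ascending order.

115.8 kHz, 122.6 kHz, 175.4 kHz, 182.2 kHz

Frequencies that alias to 3.4 kHz are k·fs ± 3.4 kHz for integer k ≥ 0.
k=0: 3.4 kHz.
k=1: 56.2 kHz, 63 kHz.
k=2: 115.8 kHz, 122.6 kHz.
k=3: 175.4 kHz, 182.2 kHz.
k=4: 235 kHz, 241.8 kHz.
Within [88.6 kHz, 214.8 kHz]: 115.8 kHz, 122.6 kHz, 175.4 kHz, 182.2 kHz.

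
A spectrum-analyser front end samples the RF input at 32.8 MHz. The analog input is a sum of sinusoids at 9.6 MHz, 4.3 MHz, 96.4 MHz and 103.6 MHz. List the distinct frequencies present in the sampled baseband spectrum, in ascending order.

2 MHz, 4.3 MHz, 5.2 MHz, 9.6 MHz

fs/2 = 16.4 MHz.
9.6 MHz ≤ fs/2 = 16.4 MHz, passes unchanged.
4.3 MHz ≤ fs/2 = 16.4 MHz, passes unchanged.
96.4 MHz mod fs = 30.8 MHz.
30.8 MHz > fs/2 = 16.4 MHz, folds to fs − 30.8 MHz = 2 MHz.
103.6 MHz mod fs = 5.2 MHz.
5.2 MHz ≤ fs/2 = 16.4 MHz, appears at 5.2 MHz.
Distinct values: {2 MHz, 4.3 MHz, 5.2 MHz, 9.6 MHz}.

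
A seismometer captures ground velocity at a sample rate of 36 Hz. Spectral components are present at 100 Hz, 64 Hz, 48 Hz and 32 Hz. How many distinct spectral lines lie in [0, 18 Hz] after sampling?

fs/2 = 18 Hz.
100 Hz mod fs = 28 Hz.
28 Hz > fs/2 = 18 Hz, folds to fs − 28 Hz = 8 Hz.
64 Hz mod fs = 28 Hz.
28 Hz > fs/2 = 18 Hz, folds to fs − 28 Hz = 8 Hz.
48 Hz mod fs = 12 Hz.
12 Hz ≤ fs/2 = 18 Hz, appears at 12 Hz.
32 Hz > fs/2 = 18 Hz, folds to fs − 32 Hz = 4 Hz.
Distinct values: {4 Hz, 8 Hz, 12 Hz} → 3.

3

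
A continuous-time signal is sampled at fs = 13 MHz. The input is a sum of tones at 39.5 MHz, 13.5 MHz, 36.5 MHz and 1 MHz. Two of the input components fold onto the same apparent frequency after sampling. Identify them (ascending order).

13.5 MHz, 39.5 MHz

fs/2 = 6.5 MHz.
39.5 MHz mod fs = 0.5 MHz.
0.5 MHz ≤ fs/2 = 6.5 MHz, appears at 0.5 MHz.
13.5 MHz mod fs = 0.5 MHz.
0.5 MHz ≤ fs/2 = 6.5 MHz, appears at 0.5 MHz.
36.5 MHz mod fs = 10.5 MHz.
10.5 MHz > fs/2 = 6.5 MHz, folds to fs − 10.5 MHz = 2.5 MHz.
1 MHz ≤ fs/2 = 6.5 MHz, passes unchanged.
13.5 MHz and 39.5 MHz both map to 0.5 MHz.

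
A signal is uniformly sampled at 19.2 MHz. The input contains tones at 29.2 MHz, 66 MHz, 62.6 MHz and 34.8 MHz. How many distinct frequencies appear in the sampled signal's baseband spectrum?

fs/2 = 9.6 MHz.
29.2 MHz mod fs = 10 MHz.
10 MHz > fs/2 = 9.6 MHz, folds to fs − 10 MHz = 9.2 MHz.
66 MHz mod fs = 8.4 MHz.
8.4 MHz ≤ fs/2 = 9.6 MHz, appears at 8.4 MHz.
62.6 MHz mod fs = 5 MHz.
5 MHz ≤ fs/2 = 9.6 MHz, appears at 5 MHz.
34.8 MHz mod fs = 15.6 MHz.
15.6 MHz > fs/2 = 9.6 MHz, folds to fs − 15.6 MHz = 3.6 MHz.
Distinct values: {3.6 MHz, 5 MHz, 8.4 MHz, 9.2 MHz} → 4.

4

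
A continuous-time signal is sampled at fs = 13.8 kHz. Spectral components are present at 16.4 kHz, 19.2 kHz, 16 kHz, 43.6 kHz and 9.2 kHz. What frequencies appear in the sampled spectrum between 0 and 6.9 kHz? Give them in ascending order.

2.2 kHz, 2.6 kHz, 4.6 kHz, 5.4 kHz

fs/2 = 6.9 kHz.
16.4 kHz mod fs = 2.6 kHz.
2.6 kHz ≤ fs/2 = 6.9 kHz, appears at 2.6 kHz.
19.2 kHz mod fs = 5.4 kHz.
5.4 kHz ≤ fs/2 = 6.9 kHz, appears at 5.4 kHz.
16 kHz mod fs = 2.2 kHz.
2.2 kHz ≤ fs/2 = 6.9 kHz, appears at 2.2 kHz.
43.6 kHz mod fs = 2.2 kHz.
2.2 kHz ≤ fs/2 = 6.9 kHz, appears at 2.2 kHz.
9.2 kHz > fs/2 = 6.9 kHz, folds to fs − 9.2 kHz = 4.6 kHz.
Distinct values: {2.2 kHz, 2.6 kHz, 4.6 kHz, 5.4 kHz}.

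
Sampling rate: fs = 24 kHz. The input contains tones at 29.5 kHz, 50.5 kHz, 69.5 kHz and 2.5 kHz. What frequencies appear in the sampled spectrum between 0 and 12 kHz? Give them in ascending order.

2.5 kHz, 5.5 kHz

fs/2 = 12 kHz.
29.5 kHz mod fs = 5.5 kHz.
5.5 kHz ≤ fs/2 = 12 kHz, appears at 5.5 kHz.
50.5 kHz mod fs = 2.5 kHz.
2.5 kHz ≤ fs/2 = 12 kHz, appears at 2.5 kHz.
69.5 kHz mod fs = 21.5 kHz.
21.5 kHz > fs/2 = 12 kHz, folds to fs − 21.5 kHz = 2.5 kHz.
2.5 kHz ≤ fs/2 = 12 kHz, passes unchanged.
Distinct values: {2.5 kHz, 5.5 kHz}.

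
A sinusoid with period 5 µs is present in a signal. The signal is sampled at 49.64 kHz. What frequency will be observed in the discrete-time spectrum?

1.44 kHz

T = 5 µs → f = 1/T = 200 kHz.
200 kHz mod fs = 1.44 kHz.
1.44 kHz ≤ fs/2 = 24.82 kHz, appears at 1.44 kHz.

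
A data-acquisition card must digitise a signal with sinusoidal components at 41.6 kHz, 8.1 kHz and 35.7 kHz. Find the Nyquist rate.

Highest-frequency component: 41.6 kHz.
Nyquist rate = 2 × 41.6 kHz = 83.2 kHz.

83.2 kHz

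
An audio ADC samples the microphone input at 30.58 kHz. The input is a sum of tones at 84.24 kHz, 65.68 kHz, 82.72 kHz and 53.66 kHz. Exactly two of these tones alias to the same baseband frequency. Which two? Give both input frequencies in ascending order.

fs/2 = 15.29 kHz.
84.24 kHz mod fs = 23.08 kHz.
23.08 kHz > fs/2 = 15.29 kHz, folds to fs − 23.08 kHz = 7.5 kHz.
65.68 kHz mod fs = 4.52 kHz.
4.52 kHz ≤ fs/2 = 15.29 kHz, appears at 4.52 kHz.
82.72 kHz mod fs = 21.56 kHz.
21.56 kHz > fs/2 = 15.29 kHz, folds to fs − 21.56 kHz = 9.02 kHz.
53.66 kHz mod fs = 23.08 kHz.
23.08 kHz > fs/2 = 15.29 kHz, folds to fs − 23.08 kHz = 7.5 kHz.
53.66 kHz and 84.24 kHz both map to 7.5 kHz.

53.66 kHz, 84.24 kHz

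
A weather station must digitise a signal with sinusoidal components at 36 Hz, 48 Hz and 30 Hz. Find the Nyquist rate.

96 Hz

Highest-frequency component: 48 Hz.
Nyquist rate = 2 × 48 Hz = 96 Hz.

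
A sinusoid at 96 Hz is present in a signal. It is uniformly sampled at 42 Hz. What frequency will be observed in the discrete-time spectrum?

96 Hz mod fs = 12 Hz.
12 Hz ≤ fs/2 = 21 Hz, appears at 12 Hz.

12 Hz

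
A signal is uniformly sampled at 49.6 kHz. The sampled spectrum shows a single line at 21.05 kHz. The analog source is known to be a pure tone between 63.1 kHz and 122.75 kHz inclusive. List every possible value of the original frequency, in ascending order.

70.65 kHz, 78.15 kHz, 120.25 kHz

Frequencies that alias to 21.05 kHz are k·fs ± 21.05 kHz for integer k ≥ 0.
k=0: 21.05 kHz.
k=1: 28.55 kHz, 70.65 kHz.
k=2: 78.15 kHz, 120.25 kHz.
k=3: 127.75 kHz, 169.85 kHz.
Within [63.1 kHz, 122.75 kHz]: 70.65 kHz, 78.15 kHz, 120.25 kHz.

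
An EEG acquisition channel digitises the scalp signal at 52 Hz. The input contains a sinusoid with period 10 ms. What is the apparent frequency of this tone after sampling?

4 Hz

T = 10 ms → f = 1/T = 100 Hz.
100 Hz mod fs = 48 Hz.
48 Hz > fs/2 = 26 Hz, folds to fs − 48 Hz = 4 Hz.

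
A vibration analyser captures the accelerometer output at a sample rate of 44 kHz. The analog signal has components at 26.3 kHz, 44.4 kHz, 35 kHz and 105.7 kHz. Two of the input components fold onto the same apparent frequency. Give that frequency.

17.7 kHz

fs/2 = 22 kHz.
26.3 kHz > fs/2 = 22 kHz, folds to fs − 26.3 kHz = 17.7 kHz.
44.4 kHz mod fs = 0.4 kHz.
0.4 kHz ≤ fs/2 = 22 kHz, appears at 0.4 kHz.
35 kHz > fs/2 = 22 kHz, folds to fs − 35 kHz = 9 kHz.
105.7 kHz mod fs = 17.7 kHz.
17.7 kHz ≤ fs/2 = 22 kHz, appears at 17.7 kHz.
26.3 kHz and 105.7 kHz both map to 17.7 kHz.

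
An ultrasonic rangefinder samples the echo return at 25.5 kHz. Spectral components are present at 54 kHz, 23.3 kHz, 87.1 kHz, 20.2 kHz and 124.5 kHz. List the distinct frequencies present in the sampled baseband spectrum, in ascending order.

fs/2 = 12.75 kHz.
54 kHz mod fs = 3 kHz.
3 kHz ≤ fs/2 = 12.75 kHz, appears at 3 kHz.
23.3 kHz > fs/2 = 12.75 kHz, folds to fs − 23.3 kHz = 2.2 kHz.
87.1 kHz mod fs = 10.6 kHz.
10.6 kHz ≤ fs/2 = 12.75 kHz, appears at 10.6 kHz.
20.2 kHz > fs/2 = 12.75 kHz, folds to fs − 20.2 kHz = 5.3 kHz.
124.5 kHz mod fs = 22.5 kHz.
22.5 kHz > fs/2 = 12.75 kHz, folds to fs − 22.5 kHz = 3 kHz.
Distinct values: {2.2 kHz, 3 kHz, 5.3 kHz, 10.6 kHz}.

2.2 kHz, 3 kHz, 5.3 kHz, 10.6 kHz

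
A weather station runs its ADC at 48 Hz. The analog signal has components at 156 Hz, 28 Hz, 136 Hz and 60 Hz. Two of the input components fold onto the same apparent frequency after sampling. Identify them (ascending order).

fs/2 = 24 Hz.
156 Hz mod fs = 12 Hz.
12 Hz ≤ fs/2 = 24 Hz, appears at 12 Hz.
28 Hz > fs/2 = 24 Hz, folds to fs − 28 Hz = 20 Hz.
136 Hz mod fs = 40 Hz.
40 Hz > fs/2 = 24 Hz, folds to fs − 40 Hz = 8 Hz.
60 Hz mod fs = 12 Hz.
12 Hz ≤ fs/2 = 24 Hz, appears at 12 Hz.
60 Hz and 156 Hz both map to 12 Hz.

60 Hz, 156 Hz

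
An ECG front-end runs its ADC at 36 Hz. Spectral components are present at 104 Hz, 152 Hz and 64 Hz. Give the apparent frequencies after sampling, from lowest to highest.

fs/2 = 18 Hz.
104 Hz mod fs = 32 Hz.
32 Hz > fs/2 = 18 Hz, folds to fs − 32 Hz = 4 Hz.
152 Hz mod fs = 8 Hz.
8 Hz ≤ fs/2 = 18 Hz, appears at 8 Hz.
64 Hz mod fs = 28 Hz.
28 Hz > fs/2 = 18 Hz, folds to fs − 28 Hz = 8 Hz.
Distinct values: {4 Hz, 8 Hz}.

4 Hz, 8 Hz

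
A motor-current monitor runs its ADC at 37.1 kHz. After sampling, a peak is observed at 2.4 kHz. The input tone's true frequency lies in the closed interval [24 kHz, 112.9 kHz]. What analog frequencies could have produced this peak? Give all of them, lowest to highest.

Frequencies that alias to 2.4 kHz are k·fs ± 2.4 kHz for integer k ≥ 0.
k=0: 2.4 kHz.
k=1: 34.7 kHz, 39.5 kHz.
k=2: 71.8 kHz, 76.6 kHz.
k=3: 108.9 kHz, 113.7 kHz.
k=4: 146 kHz, 150.8 kHz.
Within [24 kHz, 112.9 kHz]: 34.7 kHz, 39.5 kHz, 71.8 kHz, 76.6 kHz, 108.9 kHz.

34.7 kHz, 39.5 kHz, 71.8 kHz, 76.6 kHz, 108.9 kHz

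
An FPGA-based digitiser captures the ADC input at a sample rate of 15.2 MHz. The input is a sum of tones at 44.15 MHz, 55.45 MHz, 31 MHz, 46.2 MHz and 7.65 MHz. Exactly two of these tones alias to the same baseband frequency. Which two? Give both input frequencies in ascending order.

fs/2 = 7.6 MHz.
44.15 MHz mod fs = 13.75 MHz.
13.75 MHz > fs/2 = 7.6 MHz, folds to fs − 13.75 MHz = 1.45 MHz.
55.45 MHz mod fs = 9.85 MHz.
9.85 MHz > fs/2 = 7.6 MHz, folds to fs − 9.85 MHz = 5.35 MHz.
31 MHz mod fs = 0.6 MHz.
0.6 MHz ≤ fs/2 = 7.6 MHz, appears at 0.6 MHz.
46.2 MHz mod fs = 0.6 MHz.
0.6 MHz ≤ fs/2 = 7.6 MHz, appears at 0.6 MHz.
7.65 MHz > fs/2 = 7.6 MHz, folds to fs − 7.65 MHz = 7.55 MHz.
31 MHz and 46.2 MHz both map to 0.6 MHz.

31 MHz, 46.2 MHz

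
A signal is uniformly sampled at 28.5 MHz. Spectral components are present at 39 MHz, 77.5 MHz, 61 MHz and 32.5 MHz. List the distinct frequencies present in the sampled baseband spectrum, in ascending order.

4 MHz, 8 MHz, 10.5 MHz

fs/2 = 14.25 MHz.
39 MHz mod fs = 10.5 MHz.
10.5 MHz ≤ fs/2 = 14.25 MHz, appears at 10.5 MHz.
77.5 MHz mod fs = 20.5 MHz.
20.5 MHz > fs/2 = 14.25 MHz, folds to fs − 20.5 MHz = 8 MHz.
61 MHz mod fs = 4 MHz.
4 MHz ≤ fs/2 = 14.25 MHz, appears at 4 MHz.
32.5 MHz mod fs = 4 MHz.
4 MHz ≤ fs/2 = 14.25 MHz, appears at 4 MHz.
Distinct values: {4 MHz, 8 MHz, 10.5 MHz}.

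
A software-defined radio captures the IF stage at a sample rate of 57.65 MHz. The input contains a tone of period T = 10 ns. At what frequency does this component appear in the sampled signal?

T = 10 ns → f = 1/T = 100 MHz.
100 MHz mod fs = 42.35 MHz.
42.35 MHz > fs/2 = 28.825 MHz, folds to fs − 42.35 MHz = 15.3 MHz.

15.3 MHz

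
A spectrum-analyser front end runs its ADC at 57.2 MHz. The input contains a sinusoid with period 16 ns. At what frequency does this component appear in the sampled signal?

T = 16 ns → f = 1/T = 62.5 MHz.
62.5 MHz mod fs = 5.3 MHz.
5.3 MHz ≤ fs/2 = 28.6 MHz, appears at 5.3 MHz.

5.3 MHz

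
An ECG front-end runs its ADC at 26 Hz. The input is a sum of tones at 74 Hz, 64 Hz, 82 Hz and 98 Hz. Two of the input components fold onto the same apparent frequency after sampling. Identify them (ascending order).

74 Hz, 82 Hz

fs/2 = 13 Hz.
74 Hz mod fs = 22 Hz.
22 Hz > fs/2 = 13 Hz, folds to fs − 22 Hz = 4 Hz.
64 Hz mod fs = 12 Hz.
12 Hz ≤ fs/2 = 13 Hz, appears at 12 Hz.
82 Hz mod fs = 4 Hz.
4 Hz ≤ fs/2 = 13 Hz, appears at 4 Hz.
98 Hz mod fs = 20 Hz.
20 Hz > fs/2 = 13 Hz, folds to fs − 20 Hz = 6 Hz.
74 Hz and 82 Hz both map to 4 Hz.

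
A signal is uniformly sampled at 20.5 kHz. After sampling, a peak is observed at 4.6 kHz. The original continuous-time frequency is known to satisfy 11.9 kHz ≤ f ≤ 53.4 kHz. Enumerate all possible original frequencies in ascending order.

15.9 kHz, 25.1 kHz, 36.4 kHz, 45.6 kHz

Frequencies that alias to 4.6 kHz are k·fs ± 4.6 kHz for integer k ≥ 0.
k=0: 4.6 kHz.
k=1: 15.9 kHz, 25.1 kHz.
k=2: 36.4 kHz, 45.6 kHz.
k=3: 56.9 kHz, 66.1 kHz.
Within [11.9 kHz, 53.4 kHz]: 15.9 kHz, 25.1 kHz, 36.4 kHz, 45.6 kHz.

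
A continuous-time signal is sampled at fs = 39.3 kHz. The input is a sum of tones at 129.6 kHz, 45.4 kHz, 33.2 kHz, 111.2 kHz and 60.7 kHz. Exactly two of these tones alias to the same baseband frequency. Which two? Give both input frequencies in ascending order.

33.2 kHz, 45.4 kHz

fs/2 = 19.65 kHz.
129.6 kHz mod fs = 11.7 kHz.
11.7 kHz ≤ fs/2 = 19.65 kHz, appears at 11.7 kHz.
45.4 kHz mod fs = 6.1 kHz.
6.1 kHz ≤ fs/2 = 19.65 kHz, appears at 6.1 kHz.
33.2 kHz > fs/2 = 19.65 kHz, folds to fs − 33.2 kHz = 6.1 kHz.
111.2 kHz mod fs = 32.6 kHz.
32.6 kHz > fs/2 = 19.65 kHz, folds to fs − 32.6 kHz = 6.7 kHz.
60.7 kHz mod fs = 21.4 kHz.
21.4 kHz > fs/2 = 19.65 kHz, folds to fs − 21.4 kHz = 17.9 kHz.
33.2 kHz and 45.4 kHz both map to 6.1 kHz.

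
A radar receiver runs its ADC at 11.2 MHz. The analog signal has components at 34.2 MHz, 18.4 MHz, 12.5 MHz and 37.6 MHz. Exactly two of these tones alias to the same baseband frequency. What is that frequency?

fs/2 = 5.6 MHz.
34.2 MHz mod fs = 0.6 MHz.
0.6 MHz ≤ fs/2 = 5.6 MHz, appears at 0.6 MHz.
18.4 MHz mod fs = 7.2 MHz.
7.2 MHz > fs/2 = 5.6 MHz, folds to fs − 7.2 MHz = 4 MHz.
12.5 MHz mod fs = 1.3 MHz.
1.3 MHz ≤ fs/2 = 5.6 MHz, appears at 1.3 MHz.
37.6 MHz mod fs = 4 MHz.
4 MHz ≤ fs/2 = 5.6 MHz, appears at 4 MHz.
18.4 MHz and 37.6 MHz both map to 4 MHz.

4 MHz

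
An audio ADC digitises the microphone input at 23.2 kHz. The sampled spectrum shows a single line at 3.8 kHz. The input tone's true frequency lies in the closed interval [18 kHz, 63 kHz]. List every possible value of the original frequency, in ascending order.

19.4 kHz, 27 kHz, 42.6 kHz, 50.2 kHz

Frequencies that alias to 3.8 kHz are k·fs ± 3.8 kHz for integer k ≥ 0.
k=0: 3.8 kHz.
k=1: 19.4 kHz, 27 kHz.
k=2: 42.6 kHz, 50.2 kHz.
k=3: 65.8 kHz, 73.4 kHz.
Within [18 kHz, 63 kHz]: 19.4 kHz, 27 kHz, 42.6 kHz, 50.2 kHz.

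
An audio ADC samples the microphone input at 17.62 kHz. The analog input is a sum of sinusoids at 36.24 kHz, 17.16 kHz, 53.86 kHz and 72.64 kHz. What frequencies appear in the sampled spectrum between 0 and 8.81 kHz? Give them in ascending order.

fs/2 = 8.81 kHz.
36.24 kHz mod fs = 1 kHz.
1 kHz ≤ fs/2 = 8.81 kHz, appears at 1 kHz.
17.16 kHz > fs/2 = 8.81 kHz, folds to fs − 17.16 kHz = 0.46 kHz.
53.86 kHz mod fs = 1 kHz.
1 kHz ≤ fs/2 = 8.81 kHz, appears at 1 kHz.
72.64 kHz mod fs = 2.16 kHz.
2.16 kHz ≤ fs/2 = 8.81 kHz, appears at 2.16 kHz.
Distinct values: {0.46 kHz, 1 kHz, 2.16 kHz}.

0.46 kHz, 1 kHz, 2.16 kHz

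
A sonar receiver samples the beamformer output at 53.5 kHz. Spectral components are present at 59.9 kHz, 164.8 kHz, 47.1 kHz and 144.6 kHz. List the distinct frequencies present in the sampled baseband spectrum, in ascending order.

4.3 kHz, 6.4 kHz, 15.9 kHz

fs/2 = 26.75 kHz.
59.9 kHz mod fs = 6.4 kHz.
6.4 kHz ≤ fs/2 = 26.75 kHz, appears at 6.4 kHz.
164.8 kHz mod fs = 4.3 kHz.
4.3 kHz ≤ fs/2 = 26.75 kHz, appears at 4.3 kHz.
47.1 kHz > fs/2 = 26.75 kHz, folds to fs − 47.1 kHz = 6.4 kHz.
144.6 kHz mod fs = 37.6 kHz.
37.6 kHz > fs/2 = 26.75 kHz, folds to fs − 37.6 kHz = 15.9 kHz.
Distinct values: {4.3 kHz, 6.4 kHz, 15.9 kHz}.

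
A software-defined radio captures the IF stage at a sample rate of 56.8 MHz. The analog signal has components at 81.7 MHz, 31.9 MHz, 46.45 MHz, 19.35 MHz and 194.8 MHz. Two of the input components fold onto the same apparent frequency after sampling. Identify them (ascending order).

31.9 MHz, 81.7 MHz

fs/2 = 28.4 MHz.
81.7 MHz mod fs = 24.9 MHz.
24.9 MHz ≤ fs/2 = 28.4 MHz, appears at 24.9 MHz.
31.9 MHz > fs/2 = 28.4 MHz, folds to fs − 31.9 MHz = 24.9 MHz.
46.45 MHz > fs/2 = 28.4 MHz, folds to fs − 46.45 MHz = 10.35 MHz.
19.35 MHz ≤ fs/2 = 28.4 MHz, passes unchanged.
194.8 MHz mod fs = 24.4 MHz.
24.4 MHz ≤ fs/2 = 28.4 MHz, appears at 24.4 MHz.
31.9 MHz and 81.7 MHz both map to 24.9 MHz.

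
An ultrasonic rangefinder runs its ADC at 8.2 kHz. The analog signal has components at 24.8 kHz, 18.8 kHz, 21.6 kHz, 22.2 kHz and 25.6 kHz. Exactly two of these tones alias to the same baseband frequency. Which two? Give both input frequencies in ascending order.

fs/2 = 4.1 kHz.
24.8 kHz mod fs = 0.2 kHz.
0.2 kHz ≤ fs/2 = 4.1 kHz, appears at 0.2 kHz.
18.8 kHz mod fs = 2.4 kHz.
2.4 kHz ≤ fs/2 = 4.1 kHz, appears at 2.4 kHz.
21.6 kHz mod fs = 5.2 kHz.
5.2 kHz > fs/2 = 4.1 kHz, folds to fs − 5.2 kHz = 3 kHz.
22.2 kHz mod fs = 5.8 kHz.
5.8 kHz > fs/2 = 4.1 kHz, folds to fs − 5.8 kHz = 2.4 kHz.
25.6 kHz mod fs = 1 kHz.
1 kHz ≤ fs/2 = 4.1 kHz, appears at 1 kHz.
18.8 kHz and 22.2 kHz both map to 2.4 kHz.

18.8 kHz, 22.2 kHz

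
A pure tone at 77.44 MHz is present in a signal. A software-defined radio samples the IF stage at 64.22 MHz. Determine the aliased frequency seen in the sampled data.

13.22 MHz

77.44 MHz mod fs = 13.22 MHz.
13.22 MHz ≤ fs/2 = 32.11 MHz, appears at 13.22 MHz.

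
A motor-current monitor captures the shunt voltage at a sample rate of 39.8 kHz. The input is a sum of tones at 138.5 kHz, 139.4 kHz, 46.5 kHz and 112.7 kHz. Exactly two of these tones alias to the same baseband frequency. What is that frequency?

fs/2 = 19.9 kHz.
138.5 kHz mod fs = 19.1 kHz.
19.1 kHz ≤ fs/2 = 19.9 kHz, appears at 19.1 kHz.
139.4 kHz mod fs = 20 kHz.
20 kHz > fs/2 = 19.9 kHz, folds to fs − 20 kHz = 19.8 kHz.
46.5 kHz mod fs = 6.7 kHz.
6.7 kHz ≤ fs/2 = 19.9 kHz, appears at 6.7 kHz.
112.7 kHz mod fs = 33.1 kHz.
33.1 kHz > fs/2 = 19.9 kHz, folds to fs − 33.1 kHz = 6.7 kHz.
46.5 kHz and 112.7 kHz both map to 6.7 kHz.

6.7 kHz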